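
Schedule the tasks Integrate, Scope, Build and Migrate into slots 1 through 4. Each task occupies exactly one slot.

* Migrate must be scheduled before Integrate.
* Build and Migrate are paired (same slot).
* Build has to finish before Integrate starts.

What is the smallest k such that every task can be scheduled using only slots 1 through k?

2 slots

The precedence chain requires at least 2 distinct slots.
2 works (last occupied slot: 2): for example Build in 1, Scope in 1, Migrate in 1, Integrate in 2.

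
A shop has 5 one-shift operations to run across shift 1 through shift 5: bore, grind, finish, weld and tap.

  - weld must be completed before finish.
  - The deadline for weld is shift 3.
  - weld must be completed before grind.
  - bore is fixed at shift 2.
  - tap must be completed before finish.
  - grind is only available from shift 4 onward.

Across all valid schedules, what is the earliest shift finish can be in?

shift 2

Precedence pushes finish to at least shift 2.
finish at shift 2 is achievable: tap=shift 1, grind=shift 4, finish=shift 2, bore=shift 2, weld=shift 1.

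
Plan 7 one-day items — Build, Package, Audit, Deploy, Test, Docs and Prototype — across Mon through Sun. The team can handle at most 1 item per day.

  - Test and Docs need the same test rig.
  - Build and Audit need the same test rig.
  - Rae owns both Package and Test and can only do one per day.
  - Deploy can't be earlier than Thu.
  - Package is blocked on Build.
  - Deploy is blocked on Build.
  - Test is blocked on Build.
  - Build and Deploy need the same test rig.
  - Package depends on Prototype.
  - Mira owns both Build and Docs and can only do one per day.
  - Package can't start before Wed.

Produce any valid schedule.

Test in Fri, Package in Wed, Deploy in Thu, Audit in Sat, Build in Mon, Prototype in Tue, Docs in Sun

Checking: Build(Mon) before Test(Fri); Build(Mon) before Package(Wed); Build(Mon) before Deploy(Thu); Prototype(Tue) before Package(Wed); Build(Mon) != Deploy(Thu); Package(Wed) != Test(Fri); Test(Fri) != Docs(Sun); Build(Mon) != Audit(Sat); Build(Mon) != Docs(Sun); Deploy=Thu in [Thu,Sun]; Package=Wed in [Wed,Sun]; max 1 per day (cap 1).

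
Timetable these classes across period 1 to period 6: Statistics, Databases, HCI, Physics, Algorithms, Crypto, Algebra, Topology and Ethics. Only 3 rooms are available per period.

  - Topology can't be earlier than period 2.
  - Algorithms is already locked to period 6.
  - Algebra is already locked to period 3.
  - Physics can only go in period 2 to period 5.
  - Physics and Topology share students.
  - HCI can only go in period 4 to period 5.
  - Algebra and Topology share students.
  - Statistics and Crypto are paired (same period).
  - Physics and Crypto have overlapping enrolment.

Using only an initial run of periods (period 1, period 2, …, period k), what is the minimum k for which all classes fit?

With at most 3 per period and 9 classes, at least 3 periods are needed.
Algorithms can't be placed before period 6, so the schedule must run through at least period 6.
6 works (last occupied period: period 6): for example HCI -> period 4, Algorithms -> period 6, Ethics -> period 2, Topology -> period 4, Crypto -> period 1, Statistics -> period 1, Physics -> period 2, Algebra -> period 3, Databases -> period 1.

6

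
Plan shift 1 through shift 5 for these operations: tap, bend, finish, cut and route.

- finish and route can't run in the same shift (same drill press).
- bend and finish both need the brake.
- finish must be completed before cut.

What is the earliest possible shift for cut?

Precedence pushes cut to at least shift 2.
cut at shift 2 is achievable: bend -> shift 2, finish -> shift 1, cut -> shift 2, tap -> shift 1, route -> shift 2.

shift 2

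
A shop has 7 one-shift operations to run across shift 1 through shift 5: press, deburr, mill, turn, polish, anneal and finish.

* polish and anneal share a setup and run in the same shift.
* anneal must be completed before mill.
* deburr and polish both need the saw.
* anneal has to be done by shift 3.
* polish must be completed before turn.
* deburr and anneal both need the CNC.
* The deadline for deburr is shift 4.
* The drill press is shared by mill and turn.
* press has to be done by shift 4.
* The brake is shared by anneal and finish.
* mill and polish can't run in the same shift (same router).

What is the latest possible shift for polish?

Polish must be in the same shift as anneal, which can't be after shift 3, so polish is at most shift 3.
polish at shift 3 is achievable: polish=shift 3; deburr=shift 1; press=shift 1; mill=shift 4; turn=shift 5; finish=shift 1; anneal=shift 3.

shift 3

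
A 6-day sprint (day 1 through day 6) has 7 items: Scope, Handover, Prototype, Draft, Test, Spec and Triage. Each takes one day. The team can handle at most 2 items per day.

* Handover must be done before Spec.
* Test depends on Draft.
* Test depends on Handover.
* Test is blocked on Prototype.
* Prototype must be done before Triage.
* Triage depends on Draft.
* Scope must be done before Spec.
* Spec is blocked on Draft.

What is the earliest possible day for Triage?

Precedence pushes Triage to at least day 2.
Triage at day 2 is achievable: Handover=day 2, Draft=day 1, Prototype=day 1, Scope=day 3, Spec=day 4, Triage=day 2, Test=day 3.

day 2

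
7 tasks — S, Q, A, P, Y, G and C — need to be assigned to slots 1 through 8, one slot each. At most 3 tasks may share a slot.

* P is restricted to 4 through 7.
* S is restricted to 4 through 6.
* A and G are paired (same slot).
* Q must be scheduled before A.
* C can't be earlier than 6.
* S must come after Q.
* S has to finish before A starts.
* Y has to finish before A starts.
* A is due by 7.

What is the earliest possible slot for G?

G must be in the same slot as A, which can't be before 5, so G is at least 5; G must be in the same slot as A, which can't be after 7, so G is at most 7.
G at 5 is achievable: Q=1; Y=1; G=5; C=6; A=5; P=4; S=4.

5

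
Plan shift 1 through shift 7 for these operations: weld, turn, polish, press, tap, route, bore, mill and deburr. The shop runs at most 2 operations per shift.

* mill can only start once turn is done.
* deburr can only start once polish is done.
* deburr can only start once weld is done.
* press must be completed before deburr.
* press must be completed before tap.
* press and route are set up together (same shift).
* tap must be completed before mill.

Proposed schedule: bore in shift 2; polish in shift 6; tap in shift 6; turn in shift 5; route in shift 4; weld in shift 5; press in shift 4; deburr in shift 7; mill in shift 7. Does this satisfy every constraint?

deburr can only start once polish is done — holds.
press must be completed before tap — holds.
The shop runs at most 2 operations per shift — holds.
tap must be completed before mill — holds.
press must be completed before deburr — holds.
deburr can only start once weld is done — holds.
mill can only start once turn is done — holds.
press and route are set up together (same shift) — holds.

Yes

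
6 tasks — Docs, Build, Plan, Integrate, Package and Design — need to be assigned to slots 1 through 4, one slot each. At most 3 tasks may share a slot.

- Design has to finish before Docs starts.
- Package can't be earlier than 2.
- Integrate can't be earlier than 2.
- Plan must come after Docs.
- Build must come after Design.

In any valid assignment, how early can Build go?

2

Precedence pushes Build to at least 2.
Build at 2 is achievable: Docs=3, Design=1, Build=2, Package=2, Integrate=2, Plan=4.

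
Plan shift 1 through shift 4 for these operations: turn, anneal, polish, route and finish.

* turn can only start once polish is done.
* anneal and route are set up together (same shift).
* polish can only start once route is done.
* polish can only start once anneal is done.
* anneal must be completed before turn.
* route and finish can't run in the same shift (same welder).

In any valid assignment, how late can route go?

Downstream work caps route at shift 2.
route at shift 2 is achievable: turn in shift 4; anneal in shift 2; finish in shift 1; route in shift 2; polish in shift 3.

shift 2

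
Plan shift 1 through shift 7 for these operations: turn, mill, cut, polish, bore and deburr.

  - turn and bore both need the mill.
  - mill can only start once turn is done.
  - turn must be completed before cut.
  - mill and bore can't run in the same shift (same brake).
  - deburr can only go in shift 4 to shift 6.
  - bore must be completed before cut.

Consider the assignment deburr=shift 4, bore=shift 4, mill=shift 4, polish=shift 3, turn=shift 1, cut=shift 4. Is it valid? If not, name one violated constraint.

mill and bore can't run in the same shift (same brake) — violated.
bore must be completed before cut — violated.
deburr can only go in shift 4 to shift 6 — holds.
turn and bore both need the mill — holds.
turn must be completed before cut — holds.
mill can only start once turn is done — holds.

Invalid. mill and bore can't run in the same shift (same brake).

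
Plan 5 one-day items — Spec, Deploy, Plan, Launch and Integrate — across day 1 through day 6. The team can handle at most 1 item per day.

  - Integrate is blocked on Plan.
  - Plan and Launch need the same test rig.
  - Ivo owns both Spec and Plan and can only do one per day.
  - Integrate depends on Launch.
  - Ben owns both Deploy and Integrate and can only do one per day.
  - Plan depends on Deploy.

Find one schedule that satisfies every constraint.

Launch in day 3; Integrate in day 4; Spec in day 5; Deploy in day 1; Plan in day 2

Checking: Deploy(day 1) before Plan(day 2); Launch(day 3) before Integrate(day 4); Plan(day 2) before Integrate(day 4); Plan(day 2) != Launch(day 3); Deploy(day 1) != Integrate(day 4); Spec(day 5) != Plan(day 2); max 1 per day (cap 1).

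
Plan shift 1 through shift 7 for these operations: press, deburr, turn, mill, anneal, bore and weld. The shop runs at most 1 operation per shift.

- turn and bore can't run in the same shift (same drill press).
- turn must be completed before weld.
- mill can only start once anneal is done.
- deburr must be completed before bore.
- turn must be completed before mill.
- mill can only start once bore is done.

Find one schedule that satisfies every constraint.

weld in shift 6, turn in shift 1, deburr in shift 2, press in shift 7, bore in shift 3, anneal in shift 4, mill in shift 5

Checking: bore(shift 3) before mill(shift 5); turn(shift 1) before weld(shift 6); deburr(shift 2) before bore(shift 3); anneal(shift 4) before mill(shift 5); turn(shift 1) before mill(shift 5); turn(shift 1) != bore(shift 3); max 1 per shift (cap 1).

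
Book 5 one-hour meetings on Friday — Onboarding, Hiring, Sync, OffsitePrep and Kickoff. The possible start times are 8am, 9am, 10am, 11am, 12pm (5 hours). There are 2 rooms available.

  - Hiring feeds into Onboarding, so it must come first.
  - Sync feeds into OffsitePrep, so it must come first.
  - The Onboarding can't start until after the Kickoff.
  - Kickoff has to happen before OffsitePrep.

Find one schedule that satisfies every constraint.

OffsitePrep in 10am, Onboarding in 9am, Hiring in 8am, Sync in 9am, Kickoff in 8am

Checking: Hiring(8am) before Onboarding(9am); Kickoff(8am) before OffsitePrep(10am); Kickoff(8am) before Onboarding(9am); Sync(9am) before OffsitePrep(10am); max 2 per hour (cap 2).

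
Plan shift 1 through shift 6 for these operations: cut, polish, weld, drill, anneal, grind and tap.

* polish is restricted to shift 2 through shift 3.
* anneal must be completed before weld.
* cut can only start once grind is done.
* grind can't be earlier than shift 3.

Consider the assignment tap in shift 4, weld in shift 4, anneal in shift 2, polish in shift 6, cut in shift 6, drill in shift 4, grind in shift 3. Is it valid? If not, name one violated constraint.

No. polish is restricted to shift 2 through shift 3 is not satisfied.

anneal must be completed before weld — holds.
polish is restricted to shift 2 through shift 3 — violated.
grind can't be earlier than shift 3 — holds.
cut can only start once grind is done — holds.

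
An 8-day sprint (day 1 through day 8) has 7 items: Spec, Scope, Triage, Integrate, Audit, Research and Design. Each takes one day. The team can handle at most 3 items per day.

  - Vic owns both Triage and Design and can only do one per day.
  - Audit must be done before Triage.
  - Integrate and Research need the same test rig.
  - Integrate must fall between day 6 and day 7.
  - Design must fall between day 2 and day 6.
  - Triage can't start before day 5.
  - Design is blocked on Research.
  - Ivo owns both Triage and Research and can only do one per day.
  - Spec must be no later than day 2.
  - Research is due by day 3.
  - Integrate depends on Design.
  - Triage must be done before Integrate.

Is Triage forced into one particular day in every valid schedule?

Triage can be day 5 (e.g. Integrate=day 6; Research=day 1; Spec=day 1; Scope=day 2; Design=day 2; Triage=day 5; Audit=day 1) or day 6 (e.g. Integrate=day 7; Research=day 1; Triage=day 6; Spec=day 1; Design=day 2; Audit=day 1; Scope=day 2).

No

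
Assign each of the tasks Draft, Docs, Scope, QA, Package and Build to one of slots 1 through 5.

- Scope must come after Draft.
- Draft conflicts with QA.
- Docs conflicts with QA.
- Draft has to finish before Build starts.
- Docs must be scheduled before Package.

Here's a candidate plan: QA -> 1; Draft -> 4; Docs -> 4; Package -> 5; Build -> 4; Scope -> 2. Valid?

Docs must be scheduled before Package — holds.
Draft has to finish before Build starts — violated.
Draft conflicts with QA — holds.
Docs conflicts with QA — holds.
Scope must come after Draft — violated.

Invalid. Scope must come after Draft.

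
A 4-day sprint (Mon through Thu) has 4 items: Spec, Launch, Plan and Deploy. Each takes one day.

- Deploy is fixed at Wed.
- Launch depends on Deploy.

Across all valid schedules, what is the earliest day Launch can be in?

Precedence pushes Launch to at least Thu.
Launch at Thu is achievable: Deploy=Wed; Launch=Thu; Spec=Mon; Plan=Mon.

Thu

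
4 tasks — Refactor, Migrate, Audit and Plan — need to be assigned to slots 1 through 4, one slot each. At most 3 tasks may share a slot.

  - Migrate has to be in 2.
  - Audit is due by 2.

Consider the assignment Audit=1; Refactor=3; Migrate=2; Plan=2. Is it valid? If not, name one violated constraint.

Yes, all constraints hold

Audit is due by 2 — holds.
Migrate has to be in 2 — holds.
At most 3 tasks may share a slot — holds.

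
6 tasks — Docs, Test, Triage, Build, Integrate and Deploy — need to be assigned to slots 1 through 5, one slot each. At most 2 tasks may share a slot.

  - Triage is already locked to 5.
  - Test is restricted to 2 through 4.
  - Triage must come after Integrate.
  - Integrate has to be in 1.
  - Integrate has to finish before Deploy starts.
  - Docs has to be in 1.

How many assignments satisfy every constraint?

42

Splitting on Test: it can be 2 (14), 3 (14), 4 (14). Listing each branch's schedules as (Docs, Triage, Build, Integrate, Deploy):
Test=2: (1,5,2,1,3) (1,5,2,1,4) (1,5,2,1,5) (1,5,3,1,2) (1,5,3,1,3) (1,5,3,1,4) (1,5,3,1,5) (1,5,4,1,2) (1,5,4,1,3) (1,5,4,1,4) (1,5,4,1,5) (1,5,5,1,2) (1,5,5,1,3) (1,5,5,1,4) — 14.
Test=3: (1,5,2,1,2) (1,5,2,1,3) (1,5,2,1,4) (1,5,2,1,5) (1,5,3,1,2) (1,5,3,1,4) (1,5,3,1,5) (1,5,4,1,2) (1,5,4,1,3) (1,5,4,1,4) (1,5,4,1,5) (1,5,5,1,2) (1,5,5,1,3) (1,5,5,1,4) — 14.
Test=4: (1,5,2,1,2) (1,5,2,1,3) (1,5,2,1,4) (1,5,2,1,5) (1,5,3,1,2) (1,5,3,1,3) (1,5,3,1,4) (1,5,3,1,5) (1,5,4,1,2) (1,5,4,1,3) (1,5,4,1,5) (1,5,5,1,2) (1,5,5,1,3) (1,5,5,1,4) — 14.
Summing: 14 + 14 + 14 = 42.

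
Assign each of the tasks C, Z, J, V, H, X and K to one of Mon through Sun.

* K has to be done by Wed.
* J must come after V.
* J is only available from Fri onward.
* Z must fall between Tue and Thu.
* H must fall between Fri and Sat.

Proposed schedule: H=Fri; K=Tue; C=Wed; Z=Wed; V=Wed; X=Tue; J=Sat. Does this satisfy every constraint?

H must fall between Fri and Sat — holds.
K has to be done by Wed — holds.
J must come after V — holds.
Z must fall between Tue and Thu — holds.
J is only available from Fri onward — holds.

Valid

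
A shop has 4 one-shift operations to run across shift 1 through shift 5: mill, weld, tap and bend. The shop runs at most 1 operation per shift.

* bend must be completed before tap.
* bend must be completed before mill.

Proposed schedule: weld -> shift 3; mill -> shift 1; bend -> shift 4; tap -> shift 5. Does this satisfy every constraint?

No — it violates: bend must be completed before mill

bend must be completed before tap — holds.
The shop runs at most 1 operation per shift — holds.
bend must be completed before mill — violated.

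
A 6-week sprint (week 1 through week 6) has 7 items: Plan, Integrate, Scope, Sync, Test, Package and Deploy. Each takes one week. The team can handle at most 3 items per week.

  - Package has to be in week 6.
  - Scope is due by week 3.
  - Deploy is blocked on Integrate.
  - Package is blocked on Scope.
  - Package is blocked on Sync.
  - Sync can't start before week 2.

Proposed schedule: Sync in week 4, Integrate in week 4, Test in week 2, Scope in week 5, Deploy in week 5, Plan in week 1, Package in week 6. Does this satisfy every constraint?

No — it violates: Scope is due by week 3

Sync can't start before week 2 — holds.
Package is blocked on Sync — holds.
Scope is due by week 3 — violated.
Package is blocked on Scope — holds.
Deploy is blocked on Integrate — holds.
Package has to be in week 6 — holds.
The team can handle at most 3 items per week — holds.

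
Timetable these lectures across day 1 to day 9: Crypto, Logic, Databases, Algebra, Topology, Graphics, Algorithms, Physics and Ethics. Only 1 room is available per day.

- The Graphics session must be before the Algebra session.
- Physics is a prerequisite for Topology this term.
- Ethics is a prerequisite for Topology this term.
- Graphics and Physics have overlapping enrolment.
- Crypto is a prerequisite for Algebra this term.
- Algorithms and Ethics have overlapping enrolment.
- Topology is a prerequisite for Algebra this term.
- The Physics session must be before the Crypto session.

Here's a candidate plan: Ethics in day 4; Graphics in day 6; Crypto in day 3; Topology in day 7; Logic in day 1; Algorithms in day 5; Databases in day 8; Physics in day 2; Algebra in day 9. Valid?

Yes, all constraints hold

Algorithms and Ethics have overlapping enrolment — holds.
Only 1 room is available per day — holds.
Ethics is a prerequisite for Topology this term — holds.
Topology is a prerequisite for Algebra this term — holds.
Crypto is a prerequisite for Algebra this term — holds.
The Physics session must be before the Crypto session — holds.
Physics is a prerequisite for Topology this term — holds.
Graphics and Physics have overlapping enrolment — holds.
The Graphics session must be before the Algebra session — holds.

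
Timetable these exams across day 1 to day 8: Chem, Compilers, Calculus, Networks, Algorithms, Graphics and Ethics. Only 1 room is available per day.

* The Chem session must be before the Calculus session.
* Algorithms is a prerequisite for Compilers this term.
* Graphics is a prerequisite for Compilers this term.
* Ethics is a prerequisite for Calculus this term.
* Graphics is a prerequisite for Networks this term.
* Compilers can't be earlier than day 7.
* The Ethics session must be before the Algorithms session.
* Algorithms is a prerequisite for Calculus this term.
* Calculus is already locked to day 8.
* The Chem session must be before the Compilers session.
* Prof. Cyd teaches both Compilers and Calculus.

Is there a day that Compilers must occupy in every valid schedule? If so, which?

Compilers's window is day 7–day 8.
Calculus is fixed at day 8, and Compilers can't share a day with Calculus.
So Compilers must be day 7.

day 7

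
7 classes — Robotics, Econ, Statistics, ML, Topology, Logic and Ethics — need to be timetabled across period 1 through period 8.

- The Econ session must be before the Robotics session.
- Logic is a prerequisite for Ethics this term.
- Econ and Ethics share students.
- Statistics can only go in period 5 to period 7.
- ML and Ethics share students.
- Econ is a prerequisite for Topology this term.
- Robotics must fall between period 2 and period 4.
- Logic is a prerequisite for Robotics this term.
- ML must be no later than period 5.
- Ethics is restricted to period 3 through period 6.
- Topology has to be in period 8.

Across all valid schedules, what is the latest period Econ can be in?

Downstream work caps Econ at period 3.
Econ at period 3 is achievable: Logic=period 1, Topology=period 8, ML=period 1, Statistics=period 5, Ethics=period 4, Robotics=period 4, Econ=period 3.

period 3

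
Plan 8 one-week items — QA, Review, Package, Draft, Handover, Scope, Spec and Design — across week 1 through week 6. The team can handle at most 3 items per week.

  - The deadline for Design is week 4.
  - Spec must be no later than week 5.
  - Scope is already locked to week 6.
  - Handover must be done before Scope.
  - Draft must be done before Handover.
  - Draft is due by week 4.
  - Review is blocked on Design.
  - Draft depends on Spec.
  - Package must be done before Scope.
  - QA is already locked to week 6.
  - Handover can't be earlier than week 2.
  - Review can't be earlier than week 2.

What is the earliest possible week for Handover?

Handover is available from week 2; precedence pushes Handover to at least week 3; downstream work caps Handover at week 5.
Handover at week 3 is achievable: Scope -> week 6; Draft -> week 2; Spec -> week 1; QA -> week 6; Design -> week 1; Handover -> week 3; Package -> week 1; Review -> week 2.

week 3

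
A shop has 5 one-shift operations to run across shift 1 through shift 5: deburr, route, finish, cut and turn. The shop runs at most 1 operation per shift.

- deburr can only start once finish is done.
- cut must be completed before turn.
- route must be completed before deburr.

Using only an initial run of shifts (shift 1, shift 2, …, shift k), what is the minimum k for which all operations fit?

The precedence chain requires at least 2 distinct shifts.
With at most 1 per shift and 5 operations, at least 5 shifts are needed.
5 works (last occupied shift: shift 5): for example finish in shift 2, deburr in shift 3, route in shift 1, cut in shift 4, turn in shift 5.

5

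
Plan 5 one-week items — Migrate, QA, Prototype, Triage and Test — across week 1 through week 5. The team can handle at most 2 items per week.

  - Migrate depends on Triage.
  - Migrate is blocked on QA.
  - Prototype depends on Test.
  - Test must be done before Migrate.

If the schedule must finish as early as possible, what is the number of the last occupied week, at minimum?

week 3

The precedence chain requires at least 2 distinct weeks.
With at most 2 per week and 5 tasks, at least 3 weeks are needed.
3 works (last occupied week: week 3): for example Test -> week 1; Triage -> week 2; QA -> week 1; Prototype -> week 2; Migrate -> week 3.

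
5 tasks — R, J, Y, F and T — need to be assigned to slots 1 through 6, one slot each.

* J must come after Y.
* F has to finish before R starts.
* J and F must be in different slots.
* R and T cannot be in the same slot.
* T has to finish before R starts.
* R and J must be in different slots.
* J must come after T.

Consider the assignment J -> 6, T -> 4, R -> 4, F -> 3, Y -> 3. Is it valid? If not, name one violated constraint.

F has to finish before R starts — holds.
R and J must be in different slots — holds.
T has to finish before R starts — violated.
J must come after T — holds.
J must come after Y — holds.
J and F must be in different slots — holds.
R and T cannot be in the same slot — violated.

No — it violates: R and T cannot be in the same slot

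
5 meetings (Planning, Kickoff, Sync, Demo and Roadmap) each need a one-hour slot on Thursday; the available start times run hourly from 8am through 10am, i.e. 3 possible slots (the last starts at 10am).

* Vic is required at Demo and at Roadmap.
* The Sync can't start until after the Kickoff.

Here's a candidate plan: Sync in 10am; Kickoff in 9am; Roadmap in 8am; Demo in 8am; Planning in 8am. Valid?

No. Vic is required at Demo and at Roadmap is not satisfied.

Vic is required at Demo and at Roadmap — violated.
The Sync can't start until after the Kickoff — holds.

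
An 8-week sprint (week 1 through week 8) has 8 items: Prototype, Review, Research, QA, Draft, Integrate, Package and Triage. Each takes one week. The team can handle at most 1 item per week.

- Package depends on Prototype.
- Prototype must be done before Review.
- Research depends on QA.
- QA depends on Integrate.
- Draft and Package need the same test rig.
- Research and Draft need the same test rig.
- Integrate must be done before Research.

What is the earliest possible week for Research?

week 3

Precedence pushes Research to at least week 3.
Research at week 3 is achievable: Draft in week 7, QA in week 2, Package in week 6, Prototype in week 4, Research in week 3, Integrate in week 1, Review in week 5, Triage in week 8.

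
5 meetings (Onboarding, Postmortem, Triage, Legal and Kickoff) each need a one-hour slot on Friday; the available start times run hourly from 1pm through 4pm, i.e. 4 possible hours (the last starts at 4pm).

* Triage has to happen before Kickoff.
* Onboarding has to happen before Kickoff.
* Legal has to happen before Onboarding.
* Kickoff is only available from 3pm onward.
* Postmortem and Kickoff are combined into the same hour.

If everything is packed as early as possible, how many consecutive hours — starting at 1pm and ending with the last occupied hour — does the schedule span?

The precedence chain requires at least 3 distinct hours.
3 works (last occupied hour: 3pm): for example Postmortem -> 3pm; Triage -> 1pm; Kickoff -> 3pm; Onboarding -> 2pm; Legal -> 1pm.

3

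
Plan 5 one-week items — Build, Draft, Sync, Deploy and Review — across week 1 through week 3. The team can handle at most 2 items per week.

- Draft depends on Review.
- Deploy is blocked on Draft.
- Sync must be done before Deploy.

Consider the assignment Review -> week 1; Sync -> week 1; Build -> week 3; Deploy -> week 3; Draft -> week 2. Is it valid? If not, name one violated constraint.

Yes, all constraints hold

Draft depends on Review — holds.
Sync must be done before Deploy — holds.
Deploy is blocked on Draft — holds.
The team can handle at most 2 items per week — holds.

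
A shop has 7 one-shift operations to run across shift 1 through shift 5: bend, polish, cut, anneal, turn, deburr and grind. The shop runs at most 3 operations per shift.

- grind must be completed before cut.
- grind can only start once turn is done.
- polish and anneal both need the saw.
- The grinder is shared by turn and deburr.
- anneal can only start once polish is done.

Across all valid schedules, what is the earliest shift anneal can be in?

Precedence pushes anneal to at least shift 2.
anneal at shift 2 is achievable: deburr=shift 2, polish=shift 1, cut=shift 3, grind=shift 2, anneal=shift 2, turn=shift 1, bend=shift 1.

shift 2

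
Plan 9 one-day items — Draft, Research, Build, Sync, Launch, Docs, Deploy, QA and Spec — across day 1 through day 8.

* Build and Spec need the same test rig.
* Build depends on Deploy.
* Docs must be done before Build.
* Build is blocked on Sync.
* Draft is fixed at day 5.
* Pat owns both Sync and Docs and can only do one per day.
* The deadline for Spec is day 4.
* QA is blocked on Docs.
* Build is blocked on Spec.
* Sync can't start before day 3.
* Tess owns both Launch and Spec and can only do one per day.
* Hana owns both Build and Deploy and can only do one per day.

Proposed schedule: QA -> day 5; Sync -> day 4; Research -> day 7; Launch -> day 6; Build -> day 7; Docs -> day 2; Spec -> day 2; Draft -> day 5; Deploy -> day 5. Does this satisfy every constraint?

Yes

Build and Spec need the same test rig — holds.
Sync can't start before day 3 — holds.
Docs must be done before Build — holds.
Build is blocked on Sync — holds.
Pat owns both Sync and Docs and can only do one per day — holds.
Draft is fixed at day 5 — holds.
QA is blocked on Docs — holds.
Build depends on Deploy — holds.
Hana owns both Build and Deploy and can only do one per day — holds.
Build is blocked on Spec — holds.
The deadline for Spec is day 4 — holds.
Tess owns both Launch and Spec and can only do one per day — holds.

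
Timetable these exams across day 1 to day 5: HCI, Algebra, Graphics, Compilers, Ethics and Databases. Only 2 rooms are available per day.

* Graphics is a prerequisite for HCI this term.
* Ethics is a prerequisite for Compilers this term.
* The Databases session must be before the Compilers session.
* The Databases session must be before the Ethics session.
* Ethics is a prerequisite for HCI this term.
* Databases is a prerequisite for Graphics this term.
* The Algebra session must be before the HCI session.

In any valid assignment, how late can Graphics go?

Precedence pushes Graphics to at least day 2; downstream work caps Graphics at day 4.
Graphics at day 4 is achievable: HCI in day 5; Compilers in day 3; Ethics in day 2; Algebra in day 1; Databases in day 1; Graphics in day 4.

day 4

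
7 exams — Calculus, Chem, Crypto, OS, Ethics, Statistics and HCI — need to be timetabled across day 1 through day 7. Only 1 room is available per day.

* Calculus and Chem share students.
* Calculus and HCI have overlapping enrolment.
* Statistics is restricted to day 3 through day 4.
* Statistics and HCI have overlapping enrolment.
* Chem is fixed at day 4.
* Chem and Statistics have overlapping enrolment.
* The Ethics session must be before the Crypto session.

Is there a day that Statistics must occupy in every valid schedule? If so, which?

Statistics's window is day 3–day 4.
Chem is fixed at day 4, and Statistics can't share a day with Chem.
So Statistics must be day 3.

day 3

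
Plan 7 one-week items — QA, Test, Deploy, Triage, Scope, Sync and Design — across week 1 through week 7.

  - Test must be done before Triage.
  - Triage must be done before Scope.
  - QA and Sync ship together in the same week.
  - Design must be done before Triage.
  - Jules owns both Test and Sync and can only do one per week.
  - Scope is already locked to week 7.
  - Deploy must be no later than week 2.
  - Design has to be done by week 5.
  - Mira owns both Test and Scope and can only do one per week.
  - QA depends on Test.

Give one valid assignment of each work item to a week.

Design in week 1; Test in week 1; Scope in week 7; Triage in week 2; QA in week 2; Deploy in week 1; Sync in week 2

Checking: Triage(week 2) before Scope(week 7); Test(week 1) before Triage(week 2); Test(week 1) before QA(week 2); Design(week 1) before Triage(week 2); Test(week 1) != Scope(week 7); Test(week 1) != Sync(week 2); QA = Sync = week 2; Deploy=week 1 in [week 1,week 2]; Design=week 1 in [week 1,week 5]; Scope=week 7 in [week 7,week 7].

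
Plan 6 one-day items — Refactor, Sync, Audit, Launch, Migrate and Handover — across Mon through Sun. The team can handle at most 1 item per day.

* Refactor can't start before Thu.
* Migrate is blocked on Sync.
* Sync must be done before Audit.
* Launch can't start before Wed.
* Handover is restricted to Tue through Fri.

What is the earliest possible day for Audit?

Tue

Precedence pushes Audit to at least Tue.
Audit at Tue is achievable: Sync in Mon, Migrate in Sat, Launch in Fri, Handover in Wed, Audit in Tue, Refactor in Thu.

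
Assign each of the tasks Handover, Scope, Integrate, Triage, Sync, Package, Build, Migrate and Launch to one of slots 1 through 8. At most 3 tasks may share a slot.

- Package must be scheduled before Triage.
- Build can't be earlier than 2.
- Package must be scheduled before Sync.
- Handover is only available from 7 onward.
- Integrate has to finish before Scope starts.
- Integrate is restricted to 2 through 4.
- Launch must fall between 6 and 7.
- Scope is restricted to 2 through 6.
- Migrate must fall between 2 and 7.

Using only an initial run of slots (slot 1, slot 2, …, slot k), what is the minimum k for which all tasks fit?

7 slots

The precedence chain requires at least 2 distinct slots.
With at most 3 per slot and 9 tasks, at least 3 slots are needed.
Handover can't be placed before 7, so the schedule must run through at least slot 7.
7 works (last occupied slot: 7): for example Launch -> 6; Integrate -> 2; Handover -> 7; Triage -> 3; Migrate -> 2; Package -> 1; Sync -> 3; Scope -> 3; Build -> 2.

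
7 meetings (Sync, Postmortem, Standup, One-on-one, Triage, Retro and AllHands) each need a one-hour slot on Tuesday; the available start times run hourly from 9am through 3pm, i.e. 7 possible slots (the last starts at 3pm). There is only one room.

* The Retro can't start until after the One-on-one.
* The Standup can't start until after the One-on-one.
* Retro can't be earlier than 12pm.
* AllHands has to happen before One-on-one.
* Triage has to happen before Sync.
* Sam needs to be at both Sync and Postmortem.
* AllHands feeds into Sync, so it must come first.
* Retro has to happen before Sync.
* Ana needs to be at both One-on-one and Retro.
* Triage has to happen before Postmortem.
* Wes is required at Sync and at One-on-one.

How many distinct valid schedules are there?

Splitting on Sync: it can be 1pm (6), 2pm (17), 3pm (27). Listing each branch's schedules as (Postmortem, Standup, One-on-one, Triage, Retro, AllHands):
Sync=1pm: (2pm,3pm,10am,11am,12pm,9am) (2pm,3pm,11am,9am,12pm,10am) (2pm,3pm,11am,10am,12pm,9am) (3pm,2pm,10am,11am,12pm,9am) (3pm,2pm,11am,9am,12pm,10am) (3pm,2pm,11am,10am,12pm,9am) — 6.
Sync=2pm: (10am,3pm,12pm,9am,1pm,11am) (11am,3pm,12pm,9am,1pm,10am) (11am,3pm,12pm,10am,1pm,9am) (12pm,3pm,10am,11am,1pm,9am) (12pm,3pm,11am,9am,1pm,10am) (12pm,3pm,11am,10am,1pm,9am) (1pm,3pm,10am,11am,12pm,9am) (1pm,3pm,11am,9am,12pm,10am) (1pm,3pm,11am,10am,12pm,9am) (3pm,11am,10am,12pm,1pm,9am) (3pm,11am,10am,1pm,12pm,9am) (3pm,12pm,10am,11am,1pm,9am) (3pm,12pm,11am,9am,1pm,10am) (3pm,12pm,11am,10am,1pm,9am) (3pm,1pm,10am,11am,12pm,9am) (3pm,1pm,11am,9am,12pm,10am) (3pm,1pm,11am,10am,12pm,9am) — 17.
Sync=3pm: (10am,1pm,12pm,9am,2pm,11am) (10am,2pm,12pm,9am,1pm,11am) (11am,1pm,12pm,9am,2pm,10am) (11am,1pm,12pm,10am,2pm,9am) (11am,2pm,12pm,9am,1pm,10am) (11am,2pm,12pm,10am,1pm,9am) (12pm,1pm,10am,11am,2pm,9am) (12pm,1pm,11am,9am,2pm,10am) (12pm,1pm,11am,10am,2pm,9am) (12pm,2pm,10am,11am,1pm,9am) (12pm,2pm,11am,9am,1pm,10am) (12pm,2pm,11am,10am,1pm,9am) (1pm,11am,10am,12pm,2pm,9am) (1pm,12pm,10am,11am,2pm,9am) (1pm,12pm,11am,9am,2pm,10am) (1pm,12pm,11am,10am,2pm,9am) (1pm,2pm,10am,11am,12pm,9am) (1pm,2pm,11am,9am,12pm,10am) (1pm,2pm,11am,10am,12pm,9am) (2pm,11am,10am,12pm,1pm,9am) (2pm,11am,10am,1pm,12pm,9am) (2pm,12pm,10am,11am,1pm,9am) (2pm,12pm,11am,9am,1pm,10am) (2pm,12pm,11am,10am,1pm,9am) (2pm,1pm,10am,11am,12pm,9am) (2pm,1pm,11am,9am,12pm,10am) (2pm,1pm,11am,10am,12pm,9am) — 27.
Summing: 6 + 17 + 27 = 50.

50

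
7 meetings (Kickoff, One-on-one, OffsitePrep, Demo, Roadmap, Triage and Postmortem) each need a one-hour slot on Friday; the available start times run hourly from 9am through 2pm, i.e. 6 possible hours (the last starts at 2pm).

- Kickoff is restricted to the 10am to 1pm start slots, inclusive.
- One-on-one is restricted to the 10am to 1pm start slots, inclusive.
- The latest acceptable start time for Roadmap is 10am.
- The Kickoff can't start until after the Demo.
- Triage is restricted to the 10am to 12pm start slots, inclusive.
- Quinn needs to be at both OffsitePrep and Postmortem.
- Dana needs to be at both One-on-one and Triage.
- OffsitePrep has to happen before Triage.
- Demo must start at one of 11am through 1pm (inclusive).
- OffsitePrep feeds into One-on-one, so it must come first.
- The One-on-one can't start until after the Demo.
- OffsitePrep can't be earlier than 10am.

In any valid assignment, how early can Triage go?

Triage is available from 10am; precedence pushes Triage to at least 11am; Triage's own window allows nothing later than 12pm.
Triage at 11am is achievable: One-on-one -> 12pm, Triage -> 11am, OffsitePrep -> 10am, Postmortem -> 9am, Roadmap -> 9am, Kickoff -> 12pm, Demo -> 11am.

11am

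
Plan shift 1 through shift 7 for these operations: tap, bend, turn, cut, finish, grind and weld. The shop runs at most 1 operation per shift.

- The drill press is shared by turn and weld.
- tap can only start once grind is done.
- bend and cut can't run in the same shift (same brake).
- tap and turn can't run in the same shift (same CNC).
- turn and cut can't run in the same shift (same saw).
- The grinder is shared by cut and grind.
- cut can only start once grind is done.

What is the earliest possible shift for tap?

shift 2

Precedence pushes tap to at least shift 2.
tap at shift 2 is achievable: cut=shift 3; turn=shift 5; finish=shift 6; bend=shift 4; weld=shift 7; grind=shift 1; tap=shift 2.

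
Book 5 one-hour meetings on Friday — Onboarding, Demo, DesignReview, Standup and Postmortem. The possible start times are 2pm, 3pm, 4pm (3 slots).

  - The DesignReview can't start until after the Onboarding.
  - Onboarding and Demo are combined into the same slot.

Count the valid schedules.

27

Splitting on Onboarding: it can be 2pm (18), 3pm (9). Listing each branch's schedules as (Demo, DesignReview, Standup, Postmortem):
Onboarding=2pm: (2pm,3pm,2pm,2pm) (2pm,3pm,2pm,3pm) (2pm,3pm,2pm,4pm) (2pm,3pm,3pm,2pm) (2pm,3pm,3pm,3pm) (2pm,3pm,3pm,4pm) (2pm,3pm,4pm,2pm) (2pm,3pm,4pm,3pm) (2pm,3pm,4pm,4pm) (2pm,4pm,2pm,2pm) (2pm,4pm,2pm,3pm) (2pm,4pm,2pm,4pm) (2pm,4pm,3pm,2pm) (2pm,4pm,3pm,3pm) (2pm,4pm,3pm,4pm) (2pm,4pm,4pm,2pm) (2pm,4pm,4pm,3pm) (2pm,4pm,4pm,4pm) — 18.
Onboarding=3pm: (3pm,4pm,2pm,2pm) (3pm,4pm,2pm,3pm) (3pm,4pm,2pm,4pm) (3pm,4pm,3pm,2pm) (3pm,4pm,3pm,3pm) (3pm,4pm,3pm,4pm) (3pm,4pm,4pm,2pm) (3pm,4pm,4pm,3pm) (3pm,4pm,4pm,4pm) — 9.
Summing: 18 + 9 = 27.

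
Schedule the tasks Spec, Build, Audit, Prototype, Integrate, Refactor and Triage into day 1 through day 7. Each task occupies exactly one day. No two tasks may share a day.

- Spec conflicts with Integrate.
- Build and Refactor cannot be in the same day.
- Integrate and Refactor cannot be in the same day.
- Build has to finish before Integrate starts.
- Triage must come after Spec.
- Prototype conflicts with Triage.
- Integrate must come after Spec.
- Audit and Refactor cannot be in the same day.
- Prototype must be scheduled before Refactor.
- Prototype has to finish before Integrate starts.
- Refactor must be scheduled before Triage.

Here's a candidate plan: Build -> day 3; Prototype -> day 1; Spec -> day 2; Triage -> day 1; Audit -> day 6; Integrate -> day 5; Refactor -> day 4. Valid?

Integrate and Refactor cannot be in the same day — holds.
Prototype conflicts with Triage — violated.
Prototype must be scheduled before Refactor — holds.
Build and Refactor cannot be in the same day — holds.
Triage must come after Spec — violated.
Refactor must be scheduled before Triage — violated.
Prototype has to finish before Integrate starts — holds.
Audit and Refactor cannot be in the same day — holds.
No two tasks may share a day — violated.
Build has to finish before Integrate starts — holds.
Integrate must come after Spec — holds.
Spec conflicts with Integrate — holds.

Invalid. Prototype conflicts with Triage.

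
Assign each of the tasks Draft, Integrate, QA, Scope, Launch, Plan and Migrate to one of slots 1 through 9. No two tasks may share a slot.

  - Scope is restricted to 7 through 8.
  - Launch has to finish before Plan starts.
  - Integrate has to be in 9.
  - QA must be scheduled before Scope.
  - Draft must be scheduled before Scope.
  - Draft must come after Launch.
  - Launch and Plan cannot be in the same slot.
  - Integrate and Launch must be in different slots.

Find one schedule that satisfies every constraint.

QA -> 3; Draft -> 2; Migrate -> 5; Launch -> 1; Integrate -> 9; Plan -> 4; Scope -> 7

Checking: Draft(2) before Scope(7); Launch(1) before Draft(2); QA(3) before Scope(7); Launch(1) before Plan(4); Launch(1) != Plan(4); Integrate(9) != Launch(1); Scope=7 in [7,8]; Integrate=9 in [9,9]; max 1 per slot (cap 1).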